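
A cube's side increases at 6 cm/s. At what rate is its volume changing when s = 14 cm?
3528 cm³/s

V = s³
dV/dt = 3s² · ds/dt = 3·14²·6 = 3528 cm³/s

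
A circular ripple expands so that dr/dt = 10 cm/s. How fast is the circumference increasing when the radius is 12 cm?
20π cm/s

C = 2πr
dC/dt = 2π · dr/dt = 2π · 10 = 20π cm/s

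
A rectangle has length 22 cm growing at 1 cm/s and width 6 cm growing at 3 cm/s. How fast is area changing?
72 cm²/s

A = lw
dA/dt = w·dl/dt + l·dw/dt = 6·1 + 22·3 = 72 cm²/s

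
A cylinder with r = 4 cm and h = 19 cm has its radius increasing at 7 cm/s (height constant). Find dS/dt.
378π cm²/s

S = 2πrh + 2πr² (lateral + bases)
dS/dt = (2πh + 4πr)·dr/dt = (2π·19 + 4π·4)·7
= 378π cm²/s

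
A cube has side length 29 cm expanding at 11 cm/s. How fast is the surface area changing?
3828 cm²/s

A = 6s²
dA/dt = 12s · ds/dt = 12·29·11 = 3828 cm²/s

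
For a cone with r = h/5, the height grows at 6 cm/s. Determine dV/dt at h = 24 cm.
3456π/25 cm³/s

V = (1/3)π(h/5)²h = πh³/75
dV/dt = πh²/25 · 6
At h = 24: dV/dt = 3456π/25 cm³/s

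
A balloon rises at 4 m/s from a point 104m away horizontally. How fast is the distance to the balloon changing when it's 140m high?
140√1901/1901 ≈ 3.211 m/s

z² = 104² + y²
z = √(104² + 140²) = 4√1901
dz/dt = y/z · dy/dt = 140/(4√1901) · 4 = 140√1901/1901 ≈ 3.211 m/s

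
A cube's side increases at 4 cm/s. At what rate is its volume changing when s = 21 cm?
5292 cm³/s

V = s³
dV/dt = 3s² · ds/dt = 3·21²·4 = 5292 cm³/s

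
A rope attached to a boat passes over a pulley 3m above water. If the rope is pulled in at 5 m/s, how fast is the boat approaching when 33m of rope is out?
11√30/12 ≈ 5.021 m/s

rope² = x² + 3²
x = √(33² - 3²) = 6√30
dx/dt = (rope/x) · d(rope)/dt = (33/(6√30)) · (-5) = -11√30/12 m/s
The boat approaches at 11√30/12 ≈ 5.021 m/s.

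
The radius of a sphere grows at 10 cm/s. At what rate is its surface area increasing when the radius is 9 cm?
720π cm²/s

S = 4πr²
dS/dt = dS/dr · dr/dt = 8πr · 10
At r = 9: dS/dt = 720π cm²/s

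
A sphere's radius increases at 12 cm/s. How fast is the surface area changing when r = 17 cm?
1632π cm²/s

S = 4πr²
dS/dt = dS/dr · dr/dt = 8πr · 12
At r = 17: dS/dt = 1632π cm²/s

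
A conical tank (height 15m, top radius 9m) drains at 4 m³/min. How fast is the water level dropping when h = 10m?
1/(9π) ≈ 0.03537 m/min

r/h = 9/15, so r = (3/5)h
V = (1/3)πr²h = (1/3)π((3/5)h)²h = (3/25)πh³
dV/dh = (9/25)πh²
dh/dt = (dV/dt)/(dV/dh) = -4/((9/25)π·10²) = -1/(9π) m/min
The level is dropping at 1/(9π) ≈ 0.03537 m/min.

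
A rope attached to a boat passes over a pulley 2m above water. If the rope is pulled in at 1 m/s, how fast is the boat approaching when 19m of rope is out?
19√357/357 ≈ 1.006 m/s

rope² = x² + 2²
x = √(19² - 2²) = √357
dx/dt = (rope/x) · d(rope)/dt = (19/√357) · (-1) = -19√357/357 m/s
The boat approaches at 19√357/357 ≈ 1.006 m/s.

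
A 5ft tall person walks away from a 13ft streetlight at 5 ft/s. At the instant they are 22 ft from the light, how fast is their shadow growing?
25/8 ft/s

By similar triangles: 13/(x+s) = 5/s
Solving: s = 5x/8
ds/dt = 5/8 · dx/dt = 5/8 · 5 = 25/8 ft/s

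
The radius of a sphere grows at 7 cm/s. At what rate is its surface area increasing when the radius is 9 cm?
504π cm²/s

S = 4πr²
dS/dt = dS/dr · dr/dt = 8πr · 7
At r = 9: dS/dt = 504π cm²/s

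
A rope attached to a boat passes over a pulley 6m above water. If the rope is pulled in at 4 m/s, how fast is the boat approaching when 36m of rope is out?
24√35/35 ≈ 4.057 m/s

rope² = x² + 6²
x = √(36² - 6²) = 6√35
dx/dt = (rope/x) · d(rope)/dt = (36/(6√35)) · (-4) = -24√35/35 m/s
The boat approaches at 24√35/35 ≈ 4.057 m/s.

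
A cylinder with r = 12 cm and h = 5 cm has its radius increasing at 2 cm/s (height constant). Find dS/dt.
116π cm²/s

S = 2πrh + 2πr² (lateral + bases)
dS/dt = (2πh + 4πr)·dr/dt = (2π·5 + 4π·12)·2
= 116π cm²/s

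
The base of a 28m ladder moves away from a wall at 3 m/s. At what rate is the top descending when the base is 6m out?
9√187/187 ≈ 0.6581 m/s

x² + y² = 28²
2x·dx/dt + 2y·dy/dt = 0
dy/dt = -x/y · dx/dt = -6/(2√187) · 3 = -9√187/187 m/s
The top is descending at 9√187/187 ≈ 0.6581 m/s.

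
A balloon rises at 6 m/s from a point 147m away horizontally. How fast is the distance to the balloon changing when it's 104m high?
624√1297/6485 ≈ 3.465 m/s

z² = 147² + y²
z = √(147² + 104²) = 5√1297
dz/dt = y/z · dy/dt = 104/(5√1297) · 6 = 624√1297/6485 ≈ 3.465 m/s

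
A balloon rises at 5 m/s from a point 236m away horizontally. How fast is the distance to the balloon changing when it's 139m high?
695√75017/75017 ≈ 2.537 m/s

z² = 236² + y²
z = √(236² + 139²) = √75017
dz/dt = y/z · dy/dt = 139/√75017 · 5 = 695√75017/75017 ≈ 2.537 m/s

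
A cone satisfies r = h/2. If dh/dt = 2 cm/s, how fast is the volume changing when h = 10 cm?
50π cm³/s

V = (1/3)π(h/2)²h = πh³/12
dV/dt = πh²/4 · 2
At h = 10: dV/dt = 50π cm³/s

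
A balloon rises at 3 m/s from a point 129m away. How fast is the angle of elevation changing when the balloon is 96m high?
0.014967 rad/s

tan(θ) = y/129
sec²(θ) · dθ/dt = (1/129) · dy/dt
dθ/dt = cos²(θ)/129 · 3 = 129/(129² + 96²) · 3
dθ/dt = 0.014967 rad/s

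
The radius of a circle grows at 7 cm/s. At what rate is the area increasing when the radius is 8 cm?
112π cm²/s

A = πr²
dA/dt = 2πr · dr/dt = 2π(8)(7) = 112π cm²/s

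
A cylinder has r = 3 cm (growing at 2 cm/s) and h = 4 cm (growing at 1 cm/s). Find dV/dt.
57π cm³/s

V = πr²h
dV/dt = 2πrh·dr/dt + πr²·dh/dt
= 2π(3)(4)(2) + π(3)²(1)
= 57π cm³/s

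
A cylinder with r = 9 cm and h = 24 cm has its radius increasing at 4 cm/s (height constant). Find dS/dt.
336π cm²/s

S = 2πrh + 2πr² (lateral + bases)
dS/dt = (2πh + 4πr)·dr/dt = (2π·24 + 4π·9)·4
= 336π cm²/s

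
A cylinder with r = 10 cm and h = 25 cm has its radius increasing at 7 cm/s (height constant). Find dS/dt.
630π cm²/s

S = 2πrh + 2πr² (lateral + bases)
dS/dt = (2πh + 4πr)·dr/dt = (2π·25 + 4π·10)·7
= 630π cm²/s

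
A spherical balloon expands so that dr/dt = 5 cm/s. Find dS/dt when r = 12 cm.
480π cm²/s

S = 4πr²
dS/dt = dS/dr · dr/dt = 8πr · 5
At r = 12: dS/dt = 480π cm²/s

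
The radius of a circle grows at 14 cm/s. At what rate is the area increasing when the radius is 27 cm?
756π cm²/s

A = πr²
dA/dt = 2πr · dr/dt = 2π(27)(14) = 756π cm²/s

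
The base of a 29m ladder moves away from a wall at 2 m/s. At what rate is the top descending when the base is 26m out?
52√165/165 ≈ 4.048 m/s

x² + y² = 29²
2x·dx/dt + 2y·dy/dt = 0
dy/dt = -x/y · dx/dt = -26/√165 · 2 = -52√165/165 m/s
The top is descending at 52√165/165 ≈ 4.048 m/s.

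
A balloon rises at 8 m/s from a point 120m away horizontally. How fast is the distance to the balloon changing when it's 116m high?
232√1741/1741 ≈ 5.56 m/s

z² = 120² + y²
z = √(120² + 116²) = 4√1741
dz/dt = y/z · dy/dt = 116/(4√1741) · 8 = 232√1741/1741 ≈ 5.56 m/s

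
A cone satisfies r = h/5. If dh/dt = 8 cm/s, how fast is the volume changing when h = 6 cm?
288π/25 cm³/s

V = (1/3)π(h/5)²h = πh³/75
dV/dt = πh²/25 · 8
At h = 6: dV/dt = 288π/25 cm³/s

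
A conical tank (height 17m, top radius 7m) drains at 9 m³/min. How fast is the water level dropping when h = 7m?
2601/(2401π) ≈ 0.3448 m/min

r/h = 7/17, so r = (7/17)h
V = (1/3)πr²h = (1/3)π((7/17)h)²h = (49/867)πh³
dV/dh = (49/289)πh²
dh/dt = (dV/dt)/(dV/dh) = -9/((49/289)π·7²) = -2601/(2401π) m/min
The level is dropping at 2601/(2401π) ≈ 0.3448 m/min.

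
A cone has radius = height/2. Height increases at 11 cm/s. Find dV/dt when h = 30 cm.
2475π cm³/s

V = (1/3)π(h/2)²h = πh³/12
dV/dt = πh²/4 · 11
At h = 30: dV/dt = 2475π cm³/s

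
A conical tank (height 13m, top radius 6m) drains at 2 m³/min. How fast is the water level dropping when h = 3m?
169/(162π) ≈ 0.3321 m/min

r/h = 6/13, so r = (6/13)h
V = (1/3)πr²h = (1/3)π((6/13)h)²h = (12/169)πh³
dV/dh = (36/169)πh²
dh/dt = (dV/dt)/(dV/dh) = -2/((36/169)π·3²) = -169/(162π) m/min
The level is dropping at 169/(162π) ≈ 0.3321 m/min.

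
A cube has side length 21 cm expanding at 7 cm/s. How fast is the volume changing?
9261 cm³/s

V = s³
dV/dt = 3s² · ds/dt = 3·21²·7 = 9261 cm³/s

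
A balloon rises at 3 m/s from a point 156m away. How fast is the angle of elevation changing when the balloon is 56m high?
0.017036 rad/s

tan(θ) = y/156
sec²(θ) · dθ/dt = (1/156) · dy/dt
dθ/dt = cos²(θ)/156 · 3 = 156/(156² + 56²) · 3
dθ/dt = 0.017036 rad/s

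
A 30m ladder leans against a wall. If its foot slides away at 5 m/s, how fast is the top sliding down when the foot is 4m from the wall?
10√221/221 ≈ 0.6727 m/s

x² + y² = 30²
2x·dx/dt + 2y·dy/dt = 0
dy/dt = -x/y · dx/dt = -4/(2√221) · 5 = -10√221/221 m/s
The top is descending at 10√221/221 ≈ 0.6727 m/s.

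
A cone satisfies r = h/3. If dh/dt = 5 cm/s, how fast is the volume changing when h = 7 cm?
245π/9 cm³/s

V = (1/3)π(h/3)²h = πh³/27
dV/dt = πh²/9 · 5
At h = 7: dV/dt = 245π/9 cm³/s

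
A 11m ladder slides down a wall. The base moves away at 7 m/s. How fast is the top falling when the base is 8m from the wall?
56√57/57 ≈ 7.417 m/s

x² + y² = 11²
2x·dx/dt + 2y·dy/dt = 0
dy/dt = -x/y · dx/dt = -8/√57 · 7 = -56√57/57 m/s
The top is descending at 56√57/57 ≈ 7.417 m/s.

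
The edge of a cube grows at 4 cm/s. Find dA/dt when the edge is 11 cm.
528 cm²/s

A = 6s²
dA/dt = 12s · ds/dt = 12·11·4 = 528 cm²/s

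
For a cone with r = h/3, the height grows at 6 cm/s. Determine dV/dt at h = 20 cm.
800π/3 cm³/s

V = (1/3)π(h/3)²h = πh³/27
dV/dt = πh²/9 · 6
At h = 20: dV/dt = 800π/3 cm³/s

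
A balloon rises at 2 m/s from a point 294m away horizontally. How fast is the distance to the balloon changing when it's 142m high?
71√1066/2665 ≈ 0.8698 m/s

z² = 294² + y²
z = √(294² + 142²) = 10√1066
dz/dt = y/z · dy/dt = 142/(10√1066) · 2 = 71√1066/2665 ≈ 0.8698 m/s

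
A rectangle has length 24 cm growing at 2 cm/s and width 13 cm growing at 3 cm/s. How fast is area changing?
98 cm²/s

A = lw
dA/dt = w·dl/dt + l·dw/dt = 13·2 + 24·3 = 98 cm²/s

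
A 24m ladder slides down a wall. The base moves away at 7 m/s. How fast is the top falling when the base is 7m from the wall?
49√527/527 ≈ 2.134 m/s

x² + y² = 24²
2x·dx/dt + 2y·dy/dt = 0
dy/dt = -x/y · dx/dt = -7/√527 · 7 = -49√527/527 m/s
The top is descending at 49√527/527 ≈ 2.134 m/s.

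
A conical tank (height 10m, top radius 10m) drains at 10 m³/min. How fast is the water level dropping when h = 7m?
10/(49π) ≈ 0.06496 m/min

r/h = 10/10, so r = h
V = (1/3)πr²h = (1/3)π(h)²h = (1/3)πh³
dV/dh = πh²
dh/dt = (dV/dt)/(dV/dh) = -10/(π·7²) = -10/(49π) m/min
The level is dropping at 10/(49π) ≈ 0.06496 m/min.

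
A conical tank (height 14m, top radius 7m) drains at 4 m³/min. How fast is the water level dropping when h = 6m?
4/(9π) ≈ 0.1415 m/min

r/h = 7/14, so r = (1/2)h
V = (1/3)πr²h = (1/3)π((1/2)h)²h = (1/12)πh³
dV/dh = (1/4)πh²
dh/dt = (dV/dt)/(dV/dh) = -4/((1/4)π·6²) = -4/(9π) m/min
The level is dropping at 4/(9π) ≈ 0.1415 m/min.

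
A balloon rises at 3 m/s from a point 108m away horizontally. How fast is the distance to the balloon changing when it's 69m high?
69√73/365 ≈ 1.615 m/s

z² = 108² + y²
z = √(108² + 69²) = 15√73
dz/dt = y/z · dy/dt = 69/(15√73) · 3 = 69√73/365 ≈ 1.615 m/s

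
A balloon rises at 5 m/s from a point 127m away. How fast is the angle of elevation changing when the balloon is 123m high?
0.020315 rad/s

tan(θ) = y/127
sec²(θ) · dθ/dt = (1/127) · dy/dt
dθ/dt = cos²(θ)/127 · 5 = 127/(127² + 123²) · 5
dθ/dt = 0.020315 rad/s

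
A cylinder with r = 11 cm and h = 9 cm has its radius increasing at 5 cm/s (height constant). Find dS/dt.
310π cm²/s

S = 2πrh + 2πr² (lateral + bases)
dS/dt = (2πh + 4πr)·dr/dt = (2π·9 + 4π·11)·5
= 310π cm²/s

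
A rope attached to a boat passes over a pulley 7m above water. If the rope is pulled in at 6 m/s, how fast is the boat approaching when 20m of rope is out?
40√39/39 ≈ 6.405 m/s

rope² = x² + 7²
x = √(20² - 7²) = 3√39
dx/dt = (rope/x) · d(rope)/dt = (20/(3√39)) · (-6) = -40√39/39 m/s
The boat approaches at 40√39/39 ≈ 6.405 m/s.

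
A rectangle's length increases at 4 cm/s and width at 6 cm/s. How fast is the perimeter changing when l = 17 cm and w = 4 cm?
20 cm/s

P = 2(l + w)
dP/dt = 2(dl/dt + dw/dt) = 2(4 + 6) = 20 cm/s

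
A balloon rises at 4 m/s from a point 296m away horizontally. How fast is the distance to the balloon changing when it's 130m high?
260√26129/26129 ≈ 1.608 m/s

z² = 296² + y²
z = √(296² + 130²) = 2√26129
dz/dt = y/z · dy/dt = 130/(2√26129) · 4 = 260√26129/26129 ≈ 1.608 m/s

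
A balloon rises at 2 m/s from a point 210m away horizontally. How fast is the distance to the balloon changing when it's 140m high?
4√13/13 ≈ 1.109 m/s

z² = 210² + y²
z = √(210² + 140²) = 70√13
dz/dt = y/z · dy/dt = 140/(70√13) · 2 = 4√13/13 ≈ 1.109 m/s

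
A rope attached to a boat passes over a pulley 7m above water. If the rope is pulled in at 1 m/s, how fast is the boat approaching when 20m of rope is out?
20√39/117 ≈ 1.068 m/s

rope² = x² + 7²
x = √(20² - 7²) = 3√39
dx/dt = (rope/x) · d(rope)/dt = (20/(3√39)) · (-1) = -20√39/117 m/s
The boat approaches at 20√39/117 ≈ 1.068 m/s.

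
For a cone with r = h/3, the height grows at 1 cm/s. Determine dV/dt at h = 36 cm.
144π cm³/s

V = (1/3)π(h/3)²h = πh³/27
dV/dt = πh²/9 · 1
At h = 36: dV/dt = 144π cm³/s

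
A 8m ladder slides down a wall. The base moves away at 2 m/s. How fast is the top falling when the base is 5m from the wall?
10√39/39 ≈ 1.601 m/s

x² + y² = 8²
2x·dx/dt + 2y·dy/dt = 0
dy/dt = -x/y · dx/dt = -5/√39 · 2 = -10√39/39 m/s
The top is descending at 10√39/39 ≈ 1.601 m/s.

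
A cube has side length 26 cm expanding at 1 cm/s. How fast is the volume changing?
2028 cm³/s

V = s³
dV/dt = 3s² · ds/dt = 3·26²·1 = 2028 cm³/s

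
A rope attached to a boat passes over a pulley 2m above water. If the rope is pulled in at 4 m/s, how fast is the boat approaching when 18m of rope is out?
9√5/5 ≈ 4.025 m/s

rope² = x² + 2²
x = √(18² - 2²) = 8√5
dx/dt = (rope/x) · d(rope)/dt = (18/(8√5)) · (-4) = -9√5/5 m/s
The boat approaches at 9√5/5 ≈ 4.025 m/s.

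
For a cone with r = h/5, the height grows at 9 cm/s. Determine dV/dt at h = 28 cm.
7056π/25 cm³/s

V = (1/3)π(h/5)²h = πh³/75
dV/dt = πh²/25 · 9
At h = 28: dV/dt = 7056π/25 cm³/s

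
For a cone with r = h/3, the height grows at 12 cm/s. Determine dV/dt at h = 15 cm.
300π cm³/s

V = (1/3)π(h/3)²h = πh³/27
dV/dt = πh²/9 · 12
At h = 15: dV/dt = 300π cm³/s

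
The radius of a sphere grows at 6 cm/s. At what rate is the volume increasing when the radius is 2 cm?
96π cm³/s

V = (4/3)πr³
dV/dt = dV/dr · dr/dt = 4πr² · 6
At r = 2: dV/dt = 96π cm³/s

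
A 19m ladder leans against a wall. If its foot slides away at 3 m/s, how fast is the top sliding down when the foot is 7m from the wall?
7√78/52 ≈ 1.189 m/s

x² + y² = 19²
2x·dx/dt + 2y·dy/dt = 0
dy/dt = -x/y · dx/dt = -7/(2√78) · 3 = -7√78/52 m/s
The top is descending at 7√78/52 ≈ 1.189 m/s.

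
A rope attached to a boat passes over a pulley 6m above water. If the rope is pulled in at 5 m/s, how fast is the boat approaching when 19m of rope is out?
19√13/13 ≈ 5.27 m/s

rope² = x² + 6²
x = √(19² - 6²) = 5√13
dx/dt = (rope/x) · d(rope)/dt = (19/(5√13)) · (-5) = -19√13/13 m/s
The boat approaches at 19√13/13 ≈ 5.27 m/s.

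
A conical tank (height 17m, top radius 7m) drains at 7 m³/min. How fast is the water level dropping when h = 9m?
289/(567π) ≈ 0.1622 m/min

r/h = 7/17, so r = (7/17)h
V = (1/3)πr²h = (1/3)π((7/17)h)²h = (49/867)πh³
dV/dh = (49/289)πh²
dh/dt = (dV/dt)/(dV/dh) = -7/((49/289)π·9²) = -289/(567π) m/min
The level is dropping at 289/(567π) ≈ 0.1622 m/min.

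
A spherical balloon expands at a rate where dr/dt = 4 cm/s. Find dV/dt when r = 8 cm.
1024π cm³/s

V = (4/3)πr³
dV/dt = dV/dr · dr/dt = 4πr² · 4
At r = 8: dV/dt = 1024π cm³/s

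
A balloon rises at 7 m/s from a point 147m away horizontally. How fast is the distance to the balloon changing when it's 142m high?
994√41773/41773 ≈ 4.863 m/s

z² = 147² + y²
z = √(147² + 142²) = √41773
dz/dt = y/z · dy/dt = 142/√41773 · 7 = 994√41773/41773 ≈ 4.863 m/s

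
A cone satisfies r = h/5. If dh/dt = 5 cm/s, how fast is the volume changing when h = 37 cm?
1369π/5 cm³/s

V = (1/3)π(h/5)²h = πh³/75
dV/dt = πh²/25 · 5
At h = 37: dV/dt = 1369π/5 cm³/s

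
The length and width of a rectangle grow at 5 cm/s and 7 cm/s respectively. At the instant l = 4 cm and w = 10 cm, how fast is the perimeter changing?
24 cm/s

P = 2(l + w)
dP/dt = 2(dl/dt + dw/dt) = 2(5 + 7) = 24 cm/s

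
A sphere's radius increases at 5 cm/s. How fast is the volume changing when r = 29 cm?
16820π cm³/s

V = (4/3)πr³
dV/dt = dV/dr · dr/dt = 4πr² · 5
At r = 29: dV/dt = 16820π cm³/s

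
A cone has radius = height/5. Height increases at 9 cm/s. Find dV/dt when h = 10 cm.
36π cm³/s

V = (1/3)π(h/5)²h = πh³/75
dV/dt = πh²/25 · 9
At h = 10: dV/dt = 36π cm³/s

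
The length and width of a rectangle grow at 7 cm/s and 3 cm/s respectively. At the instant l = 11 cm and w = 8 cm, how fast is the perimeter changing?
20 cm/s

P = 2(l + w)
dP/dt = 2(dl/dt + dw/dt) = 2(7 + 3) = 20 cm/s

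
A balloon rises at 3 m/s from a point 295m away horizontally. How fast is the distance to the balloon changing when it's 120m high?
72√4057/4057 ≈ 1.13 m/s

z² = 295² + y²
z = √(295² + 120²) = 5√4057
dz/dt = y/z · dy/dt = 120/(5√4057) · 3 = 72√4057/4057 ≈ 1.13 m/s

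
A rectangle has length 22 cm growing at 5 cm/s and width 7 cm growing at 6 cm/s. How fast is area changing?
167 cm²/s

A = lw
dA/dt = w·dl/dt + l·dw/dt = 7·5 + 22·6 = 167 cm²/s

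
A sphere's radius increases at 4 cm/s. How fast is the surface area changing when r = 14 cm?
448π cm²/s

S = 4πr²
dS/dt = dS/dr · dr/dt = 8πr · 4
At r = 14: dS/dt = 448π cm²/s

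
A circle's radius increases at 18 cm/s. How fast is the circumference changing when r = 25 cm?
36π cm/s

C = 2πr
dC/dt = 2π · dr/dt = 2π · 18 = 36π cm/s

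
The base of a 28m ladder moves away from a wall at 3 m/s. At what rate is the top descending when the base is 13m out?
13√615/205 ≈ 1.573 m/s

x² + y² = 28²
2x·dx/dt + 2y·dy/dt = 0
dy/dt = -x/y · dx/dt = -13/√615 · 3 = -13√615/205 m/s
The top is descending at 13√615/205 ≈ 1.573 m/s.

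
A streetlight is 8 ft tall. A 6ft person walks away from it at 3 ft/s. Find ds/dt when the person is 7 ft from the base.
9 ft/s

By similar triangles: 8/(x+s) = 6/s
Solving: s = 6x/2
ds/dt = 6/2 · dx/dt = 3 · 3 = 9 ft/s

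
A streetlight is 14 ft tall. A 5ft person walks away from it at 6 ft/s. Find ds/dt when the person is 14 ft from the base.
10/3 ft/s

By similar triangles: 14/(x+s) = 5/s
Solving: s = 5x/9
ds/dt = 5/9 · dx/dt = 5/9 · 6 = 10/3 ft/s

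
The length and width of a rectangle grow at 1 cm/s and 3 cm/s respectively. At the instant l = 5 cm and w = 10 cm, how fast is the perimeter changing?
8 cm/s

P = 2(l + w)
dP/dt = 2(dl/dt + dw/dt) = 2(1 + 3) = 8 cm/s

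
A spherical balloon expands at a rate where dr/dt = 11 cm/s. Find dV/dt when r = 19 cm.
15884π cm³/s

V = (4/3)πr³
dV/dt = dV/dr · dr/dt = 4πr² · 11
At r = 19: dV/dt = 15884π cm³/s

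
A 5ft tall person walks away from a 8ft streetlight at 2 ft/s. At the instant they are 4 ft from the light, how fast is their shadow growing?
10/3 ft/s

By similar triangles: 8/(x+s) = 5/s
Solving: s = 5x/3
ds/dt = 5/3 · dx/dt = 5/3 · 2 = 10/3 ft/s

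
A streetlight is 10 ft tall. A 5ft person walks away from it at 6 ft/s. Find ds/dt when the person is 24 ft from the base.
6 ft/s

By similar triangles: 10/(x+s) = 5/s
Solving: s = 5x/5
ds/dt = 5/5 · dx/dt = 1 · 6 = 6 ft/s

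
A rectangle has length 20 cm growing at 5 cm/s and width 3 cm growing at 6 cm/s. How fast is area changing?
135 cm²/s

A = lw
dA/dt = w·dl/dt + l·dw/dt = 3·5 + 20·6 = 135 cm²/s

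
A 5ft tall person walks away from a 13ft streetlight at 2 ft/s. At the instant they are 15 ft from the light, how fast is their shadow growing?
5/4 ft/s

By similar triangles: 13/(x+s) = 5/s
Solving: s = 5x/8
ds/dt = 5/8 · dx/dt = 5/8 · 2 = 5/4 ft/s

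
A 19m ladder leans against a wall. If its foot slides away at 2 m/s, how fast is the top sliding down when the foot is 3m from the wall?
3√22/44 ≈ 0.3198 m/s

x² + y² = 19²
2x·dx/dt + 2y·dy/dt = 0
dy/dt = -x/y · dx/dt = -3/(4√22) · 2 = -3√22/44 m/s
The top is descending at 3√22/44 ≈ 0.3198 m/s.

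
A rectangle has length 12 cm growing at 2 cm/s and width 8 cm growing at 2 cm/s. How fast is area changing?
40 cm²/s

A = lw
dA/dt = w·dl/dt + l·dw/dt = 8·2 + 12·2 = 40 cm²/s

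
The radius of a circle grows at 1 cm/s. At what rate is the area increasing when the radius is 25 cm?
50π cm²/s

A = πr²
dA/dt = 2πr · dr/dt = 2π(25)(1) = 50π cm²/s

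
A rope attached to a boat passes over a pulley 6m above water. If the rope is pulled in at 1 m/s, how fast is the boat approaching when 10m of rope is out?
5/4 = 1.25 m/s

rope² = x² + 6²
x = √(10² - 6²) = 8
dx/dt = (rope/x) · d(rope)/dt = (10/8) · (-1) = -5/4 m/s
The boat approaches at 5/4 = 1.25 m/s.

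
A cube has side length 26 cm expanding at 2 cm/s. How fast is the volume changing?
4056 cm³/s

V = s³
dV/dt = 3s² · ds/dt = 3·26²·2 = 4056 cm³/s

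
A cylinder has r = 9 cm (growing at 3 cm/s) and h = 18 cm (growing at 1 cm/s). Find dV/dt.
1053π cm³/s

V = πr²h
dV/dt = 2πrh·dr/dt + πr²·dh/dt
= 2π(9)(18)(3) + π(9)²(1)
= 1053π cm³/s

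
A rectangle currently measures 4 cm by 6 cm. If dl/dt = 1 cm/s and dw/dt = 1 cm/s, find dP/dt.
4 cm/s

P = 2(l + w)
dP/dt = 2(dl/dt + dw/dt) = 2(1 + 1) = 4 cm/s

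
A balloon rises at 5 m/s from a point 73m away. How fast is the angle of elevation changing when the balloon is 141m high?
0.014478 rad/s

tan(θ) = y/73
sec²(θ) · dθ/dt = (1/73) · dy/dt
dθ/dt = cos²(θ)/73 · 5 = 73/(73² + 141²) · 5
dθ/dt = 0.014478 rad/s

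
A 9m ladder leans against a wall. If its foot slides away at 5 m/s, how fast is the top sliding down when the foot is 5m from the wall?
25√14/28 ≈ 3.341 m/s

x² + y² = 9²
2x·dx/dt + 2y·dy/dt = 0
dy/dt = -x/y · dx/dt = -5/(2√14) · 5 = -25√14/28 m/s
The top is descending at 25√14/28 ≈ 3.341 m/s.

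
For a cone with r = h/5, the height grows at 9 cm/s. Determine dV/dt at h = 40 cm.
576π cm³/s

V = (1/3)π(h/5)²h = πh³/75
dV/dt = πh²/25 · 9
At h = 40: dV/dt = 576π cm³/s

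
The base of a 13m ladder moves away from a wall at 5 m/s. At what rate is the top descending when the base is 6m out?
30√133/133 ≈ 2.601 m/s

x² + y² = 13²
2x·dx/dt + 2y·dy/dt = 0
dy/dt = -x/y · dx/dt = -6/√133 · 5 = -30√133/133 m/s
The top is descending at 30√133/133 ≈ 2.601 m/s.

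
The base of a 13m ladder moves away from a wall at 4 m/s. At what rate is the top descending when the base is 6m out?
24√133/133 ≈ 2.081 m/s

x² + y² = 13²
2x·dx/dt + 2y·dy/dt = 0
dy/dt = -x/y · dx/dt = -6/√133 · 4 = -24√133/133 m/s
The top is descending at 24√133/133 ≈ 2.081 m/s.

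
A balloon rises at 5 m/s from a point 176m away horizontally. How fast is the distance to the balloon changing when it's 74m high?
185√9113/9113 ≈ 1.938 m/s

z² = 176² + y²
z = √(176² + 74²) = 2√9113
dz/dt = y/z · dy/dt = 74/(2√9113) · 5 = 185√9113/9113 ≈ 1.938 m/s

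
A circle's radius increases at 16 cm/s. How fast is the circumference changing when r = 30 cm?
32π cm/s

C = 2πr
dC/dt = 2π · dr/dt = 2π · 16 = 32π cm/s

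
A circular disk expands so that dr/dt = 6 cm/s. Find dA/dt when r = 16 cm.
192π cm²/s

A = πr²
dA/dt = 2πr · dr/dt = 2π(16)(6) = 192π cm²/s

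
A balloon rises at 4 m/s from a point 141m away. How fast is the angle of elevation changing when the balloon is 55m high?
0.024622 rad/s

tan(θ) = y/141
sec²(θ) · dθ/dt = (1/141) · dy/dt
dθ/dt = cos²(θ)/141 · 4 = 141/(141² + 55²) · 4
dθ/dt = 0.024622 rad/s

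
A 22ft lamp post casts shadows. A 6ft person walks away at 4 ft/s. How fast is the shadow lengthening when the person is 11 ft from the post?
3/2 ft/s

By similar triangles: 22/(x+s) = 6/s
Solving: s = 6x/16
ds/dt = 6/16 · dx/dt = 3/8 · 4 = 3/2 ft/s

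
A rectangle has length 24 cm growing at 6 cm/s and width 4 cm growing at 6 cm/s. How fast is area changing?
168 cm²/s

A = lw
dA/dt = w·dl/dt + l·dw/dt = 4·6 + 24·6 = 168 cm²/s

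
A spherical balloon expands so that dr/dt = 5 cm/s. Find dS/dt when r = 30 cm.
1200π cm²/s

S = 4πr²
dS/dt = dS/dr · dr/dt = 8πr · 5
At r = 30: dS/dt = 1200π cm²/s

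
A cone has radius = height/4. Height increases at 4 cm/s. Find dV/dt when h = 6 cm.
9π cm³/s

V = (1/3)π(h/4)²h = πh³/48
dV/dt = πh²/16 · 4
At h = 6: dV/dt = 9π cm³/s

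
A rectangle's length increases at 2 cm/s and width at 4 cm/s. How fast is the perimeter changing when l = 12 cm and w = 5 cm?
12 cm/s

P = 2(l + w)
dP/dt = 2(dl/dt + dw/dt) = 2(2 + 4) = 12 cm/s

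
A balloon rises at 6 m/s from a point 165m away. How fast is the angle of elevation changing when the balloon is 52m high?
0.033078 rad/s

tan(θ) = y/165
sec²(θ) · dθ/dt = (1/165) · dy/dt
dθ/dt = cos²(θ)/165 · 6 = 165/(165² + 52²) · 6
dθ/dt = 0.033078 rad/s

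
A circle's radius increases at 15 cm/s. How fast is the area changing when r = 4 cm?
120π cm²/s

A = πr²
dA/dt = 2πr · dr/dt = 2π(4)(15) = 120π cm²/s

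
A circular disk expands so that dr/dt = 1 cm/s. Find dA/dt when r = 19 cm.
38π cm²/s

A = πr²
dA/dt = 2πr · dr/dt = 2π(19)(1) = 38π cm²/s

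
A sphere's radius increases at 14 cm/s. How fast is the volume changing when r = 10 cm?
5600π cm³/s

V = (4/3)πr³
dV/dt = dV/dr · dr/dt = 4πr² · 14
At r = 10: dV/dt = 5600π cm³/s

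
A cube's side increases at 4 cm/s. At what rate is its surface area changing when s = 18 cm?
864 cm²/s

A = 6s²
dA/dt = 12s · ds/dt = 12·18·4 = 864 cm²/s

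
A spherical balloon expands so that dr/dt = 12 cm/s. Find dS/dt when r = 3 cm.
288π cm²/s

S = 4πr²
dS/dt = dS/dr · dr/dt = 8πr · 12
At r = 3: dS/dt = 288π cm²/s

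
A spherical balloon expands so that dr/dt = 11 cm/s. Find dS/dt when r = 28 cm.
2464π cm²/s

S = 4πr²
dS/dt = dS/dr · dr/dt = 8πr · 11
At r = 28: dS/dt = 2464π cm²/s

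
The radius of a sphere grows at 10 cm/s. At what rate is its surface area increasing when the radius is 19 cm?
1520π cm²/s

S = 4πr²
dS/dt = dS/dr · dr/dt = 8πr · 10
At r = 19: dS/dt = 1520π cm²/s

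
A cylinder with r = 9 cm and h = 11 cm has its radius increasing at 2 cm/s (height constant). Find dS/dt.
116π cm²/s

S = 2πrh + 2πr² (lateral + bases)
dS/dt = (2πh + 4πr)·dr/dt = (2π·11 + 4π·9)·2
= 116π cm²/s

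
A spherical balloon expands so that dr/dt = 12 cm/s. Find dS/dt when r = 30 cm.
2880π cm²/s

S = 4πr²
dS/dt = dS/dr · dr/dt = 8πr · 12
At r = 30: dS/dt = 2880π cm²/s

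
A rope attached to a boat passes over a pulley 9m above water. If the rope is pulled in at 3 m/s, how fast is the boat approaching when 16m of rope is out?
48√7/35 ≈ 3.628 m/s

rope² = x² + 9²
x = √(16² - 9²) = 5√7
dx/dt = (rope/x) · d(rope)/dt = (16/(5√7)) · (-3) = -48√7/35 m/s
The boat approaches at 48√7/35 ≈ 3.628 m/s.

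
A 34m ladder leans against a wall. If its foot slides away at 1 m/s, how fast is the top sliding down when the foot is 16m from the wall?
8/15 ≈ 0.5333 m/s

x² + y² = 34²
2x·dx/dt + 2y·dy/dt = 0
dy/dt = -x/y · dx/dt = -16/30 · 1 = -8/15 m/s
The top is descending at 8/15 ≈ 0.5333 m/s.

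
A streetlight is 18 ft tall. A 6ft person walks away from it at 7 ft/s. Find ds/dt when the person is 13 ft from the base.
7/2 ft/s

By similar triangles: 18/(x+s) = 6/s
Solving: s = 6x/12
ds/dt = 6/12 · dx/dt = 1/2 · 7 = 7/2 ft/s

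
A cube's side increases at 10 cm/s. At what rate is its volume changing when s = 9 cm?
2430 cm³/s

V = s³
dV/dt = 3s² · ds/dt = 3·9²·10 = 2430 cm³/s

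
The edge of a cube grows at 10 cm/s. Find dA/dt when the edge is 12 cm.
1440 cm²/s

A = 6s²
dA/dt = 12s · ds/dt = 12·12·10 = 1440 cm²/s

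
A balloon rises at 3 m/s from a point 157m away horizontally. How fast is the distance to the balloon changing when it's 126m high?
378√1621/8105 ≈ 1.878 m/s

z² = 157² + y²
z = √(157² + 126²) = 5√1621
dz/dt = y/z · dy/dt = 126/(5√1621) · 3 = 378√1621/8105 ≈ 1.878 m/s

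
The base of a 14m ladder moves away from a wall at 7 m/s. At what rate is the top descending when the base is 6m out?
21√10/20 ≈ 3.32 m/s

x² + y² = 14²
2x·dx/dt + 2y·dy/dt = 0
dy/dt = -x/y · dx/dt = -6/(4√10) · 7 = -21√10/20 m/s
The top is descending at 21√10/20 ≈ 3.32 m/s.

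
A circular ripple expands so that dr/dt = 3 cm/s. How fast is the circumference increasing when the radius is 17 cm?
6π cm/s

C = 2πr
dC/dt = 2π · dr/dt = 2π · 3 = 6π cm/s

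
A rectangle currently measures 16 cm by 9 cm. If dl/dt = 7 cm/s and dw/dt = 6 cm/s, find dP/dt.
26 cm/s

P = 2(l + w)
dP/dt = 2(dl/dt + dw/dt) = 2(7 + 6) = 26 cm/s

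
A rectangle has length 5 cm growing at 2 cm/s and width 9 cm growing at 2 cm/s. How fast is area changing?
28 cm²/s

A = lw
dA/dt = w·dl/dt + l·dw/dt = 9·2 + 5·2 = 28 cm²/s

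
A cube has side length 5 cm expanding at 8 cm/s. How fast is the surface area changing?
480 cm²/s

A = 6s²
dA/dt = 12s · ds/dt = 12·5·8 = 480 cm²/s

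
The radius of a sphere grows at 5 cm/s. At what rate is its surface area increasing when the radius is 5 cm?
200π cm²/s

S = 4πr²
dS/dt = dS/dr · dr/dt = 8πr · 5
At r = 5: dS/dt = 200π cm²/s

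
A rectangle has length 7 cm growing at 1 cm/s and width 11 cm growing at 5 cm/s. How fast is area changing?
46 cm²/s

A = lw
dA/dt = w·dl/dt + l·dw/dt = 11·1 + 7·5 = 46 cm²/s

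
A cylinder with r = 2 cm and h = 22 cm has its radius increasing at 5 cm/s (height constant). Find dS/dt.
260π cm²/s

S = 2πrh + 2πr² (lateral + bases)
dS/dt = (2πh + 4πr)·dr/dt = (2π·22 + 4π·2)·5
= 260π cm²/s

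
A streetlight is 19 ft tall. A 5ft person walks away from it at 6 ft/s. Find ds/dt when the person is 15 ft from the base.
15/7 ft/s

By similar triangles: 19/(x+s) = 5/s
Solving: s = 5x/14
ds/dt = 5/14 · dx/dt = 5/14 · 6 = 15/7 ft/s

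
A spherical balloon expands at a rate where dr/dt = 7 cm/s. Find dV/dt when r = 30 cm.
25200π cm³/s

V = (4/3)πr³
dV/dt = dV/dr · dr/dt = 4πr² · 7
At r = 30: dV/dt = 25200π cm³/s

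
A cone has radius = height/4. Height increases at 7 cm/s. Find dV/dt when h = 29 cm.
5887π/16 cm³/s

V = (1/3)π(h/4)²h = πh³/48
dV/dt = πh²/16 · 7
At h = 29: dV/dt = 5887π/16 cm³/s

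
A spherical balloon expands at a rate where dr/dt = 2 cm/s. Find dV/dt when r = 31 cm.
7688π cm³/s

V = (4/3)πr³
dV/dt = dV/dr · dr/dt = 4πr² · 2
At r = 31: dV/dt = 7688π cm³/s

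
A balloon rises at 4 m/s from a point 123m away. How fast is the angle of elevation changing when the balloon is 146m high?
0.0135 rad/s

tan(θ) = y/123
sec²(θ) · dθ/dt = (1/123) · dy/dt
dθ/dt = cos²(θ)/123 · 4 = 123/(123² + 146²) · 4
dθ/dt = 0.0135 rad/s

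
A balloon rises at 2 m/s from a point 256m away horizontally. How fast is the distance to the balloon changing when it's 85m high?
170√72761/72761 ≈ 0.6302 m/s

z² = 256² + y²
z = √(256² + 85²) = √72761
dz/dt = y/z · dy/dt = 85/√72761 · 2 = 170√72761/72761 ≈ 0.6302 m/s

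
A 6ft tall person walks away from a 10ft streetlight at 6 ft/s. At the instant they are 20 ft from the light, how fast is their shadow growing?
9 ft/s

By similar triangles: 10/(x+s) = 6/s
Solving: s = 6x/4
ds/dt = 6/4 · dx/dt = 3/2 · 6 = 9 ft/s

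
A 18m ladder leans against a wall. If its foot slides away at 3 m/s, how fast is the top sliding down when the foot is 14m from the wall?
21√2/8 ≈ 3.712 m/s

x² + y² = 18²
2x·dx/dt + 2y·dy/dt = 0
dy/dt = -x/y · dx/dt = -14/(8√2) · 3 = -21√2/8 m/s
The top is descending at 21√2/8 ≈ 3.712 m/s.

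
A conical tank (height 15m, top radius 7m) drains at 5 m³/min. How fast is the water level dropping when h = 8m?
1125/(3136π) ≈ 0.1142 m/min

r/h = 7/15, so r = (7/15)h
V = (1/3)πr²h = (1/3)π((7/15)h)²h = (49/675)πh³
dV/dh = (49/225)πh²
dh/dt = (dV/dt)/(dV/dh) = -5/((49/225)π·8²) = -1125/(3136π) m/min
The level is dropping at 1125/(3136π) ≈ 0.1142 m/min.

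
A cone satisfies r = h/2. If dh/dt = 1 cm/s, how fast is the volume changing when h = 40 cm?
400π cm³/s

V = (1/3)π(h/2)²h = πh³/12
dV/dt = πh²/4 · 1
At h = 40: dV/dt = 400π cm³/s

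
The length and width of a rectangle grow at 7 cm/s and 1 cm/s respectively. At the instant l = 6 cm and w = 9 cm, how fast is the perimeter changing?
16 cm/s

P = 2(l + w)
dP/dt = 2(dl/dt + dw/dt) = 2(7 + 1) = 16 cm/s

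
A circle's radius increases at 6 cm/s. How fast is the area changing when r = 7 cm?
84π cm²/s

A = πr²
dA/dt = 2πr · dr/dt = 2π(7)(6) = 84π cm²/s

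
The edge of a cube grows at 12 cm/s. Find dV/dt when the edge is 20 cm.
14400 cm³/s

V = s³
dV/dt = 3s² · ds/dt = 3·20²·12 = 14400 cm³/s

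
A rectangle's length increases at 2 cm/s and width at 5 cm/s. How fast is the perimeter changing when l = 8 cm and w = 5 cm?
14 cm/s

P = 2(l + w)
dP/dt = 2(dl/dt + dw/dt) = 2(2 + 5) = 14 cm/s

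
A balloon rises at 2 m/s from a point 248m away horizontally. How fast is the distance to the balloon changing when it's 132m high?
66√4933/4933 ≈ 0.9397 m/s

z² = 248² + y²
z = √(248² + 132²) = 4√4933
dz/dt = y/z · dy/dt = 132/(4√4933) · 2 = 66√4933/4933 ≈ 0.9397 m/s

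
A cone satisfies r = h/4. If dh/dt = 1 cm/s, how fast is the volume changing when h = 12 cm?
9π cm³/s

V = (1/3)π(h/4)²h = πh³/48
dV/dt = πh²/16 · 1
At h = 12: dV/dt = 9π cm³/s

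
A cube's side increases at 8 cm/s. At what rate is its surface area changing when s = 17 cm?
1632 cm²/s

A = 6s²
dA/dt = 12s · ds/dt = 12·17·8 = 1632 cm²/s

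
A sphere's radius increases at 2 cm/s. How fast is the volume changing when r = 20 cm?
3200π cm³/s

V = (4/3)πr³
dV/dt = dV/dr · dr/dt = 4πr² · 2
At r = 20: dV/dt = 3200π cm³/s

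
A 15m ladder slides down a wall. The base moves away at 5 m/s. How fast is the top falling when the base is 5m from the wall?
5√2/4 ≈ 1.768 m/s

x² + y² = 15²
2x·dx/dt + 2y·dy/dt = 0
dy/dt = -x/y · dx/dt = -5/(10√2) · 5 = -5√2/4 m/s
The top is descending at 5√2/4 ≈ 1.768 m/s.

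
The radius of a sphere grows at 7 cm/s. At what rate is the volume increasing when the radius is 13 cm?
4732π cm³/s

V = (4/3)πr³
dV/dt = dV/dr · dr/dt = 4πr² · 7
At r = 13: dV/dt = 4732π cm³/s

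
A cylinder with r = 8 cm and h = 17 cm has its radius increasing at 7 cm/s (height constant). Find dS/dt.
462π cm²/s

S = 2πrh + 2πr² (lateral + bases)
dS/dt = (2πh + 4πr)·dr/dt = (2π·17 + 4π·8)·7
= 462π cm²/s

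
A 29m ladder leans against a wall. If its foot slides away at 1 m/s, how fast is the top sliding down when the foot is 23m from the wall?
23√78/156 ≈ 1.302 m/s

x² + y² = 29²
2x·dx/dt + 2y·dy/dt = 0
dy/dt = -x/y · dx/dt = -23/(2√78) · 1 = -23√78/156 m/s
The top is descending at 23√78/156 ≈ 1.302 m/s.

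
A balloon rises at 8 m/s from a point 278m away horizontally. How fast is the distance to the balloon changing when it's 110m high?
220√22346/11173 ≈ 2.943 m/s

z² = 278² + y²
z = √(278² + 110²) = 2√22346
dz/dt = y/z · dy/dt = 110/(2√22346) · 8 = 220√22346/11173 ≈ 2.943 m/s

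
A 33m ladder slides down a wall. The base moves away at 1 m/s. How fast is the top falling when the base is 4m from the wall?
4√1073/1073 ≈ 0.1221 m/s

x² + y² = 33²
2x·dx/dt + 2y·dy/dt = 0
dy/dt = -x/y · dx/dt = -4/√1073 · 1 = -4√1073/1073 m/s
The top is descending at 4√1073/1073 ≈ 0.1221 m/s.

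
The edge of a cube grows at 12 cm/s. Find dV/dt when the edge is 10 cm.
3600 cm³/s

V = s³
dV/dt = 3s² · ds/dt = 3·10²·12 = 3600 cm³/s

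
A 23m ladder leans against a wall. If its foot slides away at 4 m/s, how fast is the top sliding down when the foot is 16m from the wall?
64√273/273 ≈ 3.873 m/s

x² + y² = 23²
2x·dx/dt + 2y·dy/dt = 0
dy/dt = -x/y · dx/dt = -16/√273 · 4 = -64√273/273 m/s
The top is descending at 64√273/273 ≈ 3.873 m/s.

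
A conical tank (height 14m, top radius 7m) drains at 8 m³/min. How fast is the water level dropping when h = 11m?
32/(121π) ≈ 0.08418 m/min

r/h = 7/14, so r = (1/2)h
V = (1/3)πr²h = (1/3)π((1/2)h)²h = (1/12)πh³
dV/dh = (1/4)πh²
dh/dt = (dV/dt)/(dV/dh) = -8/((1/4)π·11²) = -32/(121π) m/min
The level is dropping at 32/(121π) ≈ 0.08418 m/min.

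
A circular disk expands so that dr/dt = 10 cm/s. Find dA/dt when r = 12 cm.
240π cm²/s

A = πr²
dA/dt = 2πr · dr/dt = 2π(12)(10) = 240π cm²/s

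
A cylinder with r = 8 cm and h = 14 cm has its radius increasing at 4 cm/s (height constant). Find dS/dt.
240π cm²/s

S = 2πrh + 2πr² (lateral + bases)
dS/dt = (2πh + 4πr)·dr/dt = (2π·14 + 4π·8)·4
= 240π cm²/s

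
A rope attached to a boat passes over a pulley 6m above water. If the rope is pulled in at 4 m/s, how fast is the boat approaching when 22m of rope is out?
11√7/7 ≈ 4.158 m/s

rope² = x² + 6²
x = √(22² - 6²) = 8√7
dx/dt = (rope/x) · d(rope)/dt = (22/(8√7)) · (-4) = -11√7/7 m/s
The boat approaches at 11√7/7 ≈ 4.158 m/s.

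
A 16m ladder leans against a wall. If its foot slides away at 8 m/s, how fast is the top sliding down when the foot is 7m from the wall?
56√23/69 ≈ 3.892 m/s

x² + y² = 16²
2x·dx/dt + 2y·dy/dt = 0
dy/dt = -x/y · dx/dt = -7/(3√23) · 8 = -56√23/69 m/s
The top is descending at 56√23/69 ≈ 3.892 m/s.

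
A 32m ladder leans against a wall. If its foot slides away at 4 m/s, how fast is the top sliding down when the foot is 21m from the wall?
84√583/583 ≈ 3.479 m/s

x² + y² = 32²
2x·dx/dt + 2y·dy/dt = 0
dy/dt = -x/y · dx/dt = -21/√583 · 4 = -84√583/583 m/s
The top is descending at 84√583/583 ≈ 3.479 m/s.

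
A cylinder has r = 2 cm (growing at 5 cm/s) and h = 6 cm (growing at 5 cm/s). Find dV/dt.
140π cm³/s

V = πr²h
dV/dt = 2πrh·dr/dt + πr²·dh/dt
= 2π(2)(6)(5) + π(2)²(5)
= 140π cm³/s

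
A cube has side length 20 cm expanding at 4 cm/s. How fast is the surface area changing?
960 cm²/s

A = 6s²
dA/dt = 12s · ds/dt = 12·20·4 = 960 cm²/s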